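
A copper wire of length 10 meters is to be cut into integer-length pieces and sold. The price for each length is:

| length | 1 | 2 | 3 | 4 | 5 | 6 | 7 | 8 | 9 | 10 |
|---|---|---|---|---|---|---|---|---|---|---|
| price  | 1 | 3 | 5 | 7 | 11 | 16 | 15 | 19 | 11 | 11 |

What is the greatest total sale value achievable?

23

Consider every possible first cut. r[k] is the best of p[i]+r[k−i] over all sellable i≤k.
r[1] = 1
r[2] = 3
r[3] = 5
r[4] = 7
r[5] = 11
r[6] = 16
r[7] = 17  (first piece 1, then r[6]=16)
r[8] = 19  (first piece 2, then r[6]=16)
r[9] = 21  (first piece 3, then r[6]=16)
r[10] = 23  (first piece 4, then r[6]=16)
One optimal cutting: 6 + 4 → €16 + €7 = €23.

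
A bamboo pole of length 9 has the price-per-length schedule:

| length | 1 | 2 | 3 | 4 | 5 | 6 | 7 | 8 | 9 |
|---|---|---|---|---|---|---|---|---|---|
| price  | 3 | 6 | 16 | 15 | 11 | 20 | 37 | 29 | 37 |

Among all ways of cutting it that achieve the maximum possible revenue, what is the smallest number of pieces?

Let r[k] be the best obtainable value from length k. For each k, try every first piece i and keep the best of price[i] + r[k−i].
r[1] = 3
r[2] = max(3+3, 6+0) = 6
r[3] = max(3+6, 6+3, 16+0) = 16
r[4] = max(3+16, 6+6, 16+3, 15+0) = 19
r[5] = max(3+19, 6+16, 16+6, 15+3, 11+0) = 22
r[6] = max(3+22, 6+19, 16+16, 15+6, 11+3, 20+0) = 32
r[7] = max(3+32, 6+22, 16+19, …, 20+3, 37+0) = 37
r[8] = max(3+37, 6+32, 16+22, …, 37+3, 29+0) = 40
r[9] = max(3+40, 6+37, 16+32, …, 29+3, 37+0) = 48
Maximum revenue is $48.
Now minimize piece count subject to staying optimal: for each k, pieces[k] = 1 + min over i with p[i]+r[k−i]=r[k] of pieces[k−i].
pieces[6] = 2
pieces[7] = 1
pieces[8] = 2
pieces[9] = 3

3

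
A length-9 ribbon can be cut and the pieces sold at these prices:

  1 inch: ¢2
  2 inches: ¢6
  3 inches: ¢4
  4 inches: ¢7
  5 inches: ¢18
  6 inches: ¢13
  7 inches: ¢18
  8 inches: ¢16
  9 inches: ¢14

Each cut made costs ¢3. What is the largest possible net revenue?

Build v[k] bottom-up: v[k] = max over allowed piece i of (p[i] + v[k−i]) − 3 per cut.
v[1] = 2
v[2] = 6
v[3] = 5  (first piece 1, then v[2]=6)
v[4] = 9  (first piece 2, then v[2]=6)
v[5] = 18
v[6] = 17  (first piece 1, then v[5]=18)
v[7] = 21  (first piece 2, then v[5]=18)
v[8] = 20  (first piece 1, then v[7]=21)
v[9] = 24  (first piece 2, then v[7]=21)
One optimal plan: pieces 5 + 2 + 2 (2 cuts) → ¢30 − ¢6 = ¢24.

24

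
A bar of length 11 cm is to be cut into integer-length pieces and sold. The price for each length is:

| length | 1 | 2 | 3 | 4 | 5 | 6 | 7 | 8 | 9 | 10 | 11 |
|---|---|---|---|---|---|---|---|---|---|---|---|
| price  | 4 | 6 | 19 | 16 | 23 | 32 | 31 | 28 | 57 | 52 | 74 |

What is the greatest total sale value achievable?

74

Consider every possible first cut. R[k] is the best of p[i]+R[k−i] over all sellable i≤k.
R[1] = 4
R[2] = max(4+4, 6+0) = 8
R[3] = max(4+8, 6+4, 19+0) = 19
R[4] = max(4+19, 6+8, 19+4, 16+0) = 23
R[5] = max(4+23, 6+19, 19+8, 16+4, 23+0) = 27
R[6] = max(4+27, 6+23, 19+19, 16+8, 23+4, 32+0) = 38
R[7] = max(4+38, 6+27, 19+23, …, 32+4, 31+0) = 42
R[8] = max(4+42, 6+38, 19+27, …, 31+4, 28+0) = 46
R[9] = max(4+46, 6+42, 19+38, …, 28+4, 57+0) = 57
R[10] = max(4+57, 6+46, 19+42, …, 57+4, 52+0) = 61
R[11] = max(4+61, 6+57, 19+46, …, 52+4, 74+0) = 74
Best is to sell the whole 11-cm piece uncut for $74.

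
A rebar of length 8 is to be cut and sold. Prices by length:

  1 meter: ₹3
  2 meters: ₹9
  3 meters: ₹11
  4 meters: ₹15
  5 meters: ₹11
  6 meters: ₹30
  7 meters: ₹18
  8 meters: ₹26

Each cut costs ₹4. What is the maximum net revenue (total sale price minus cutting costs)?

35

Build r[k] bottom-up: r[k] = max over allowed piece i of (p[i] + r[k−i]) − 4 per cut.
r[1] = 3
r[2] = max(3+3-4, 9+0) = 9
r[3] = max(3+9-4, 9+3-4, 11+0) = 11
r[4] = max(3+11-4, 9+9-4, 11+3-4, 15+0) = 15
r[5] = max(3+15-4, 9+11-4, 11+9-4, 15+3-4, 11+0) = 16
r[6] = max(3+16-4, 9+15-4, 11+11-4, 15+9-4, 11+3-4, 30+0) = 30
r[7] = max(3+30-4, 9+16-4, 11+15-4, …, 30+3-4, 18+0) = 29
r[8] = max(3+29-4, 9+30-4, 11+16-4, …, 18+3-4, 26+0) = 35
One optimal plan: pieces 6 + 2 (1 cut) → ₹39 − ₹4 = ₹35.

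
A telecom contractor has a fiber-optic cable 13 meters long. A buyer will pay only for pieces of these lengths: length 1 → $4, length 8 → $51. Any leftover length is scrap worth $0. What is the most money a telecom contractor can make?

Build f[k] bottom-up: f[k] = max over allowed piece i of (p[i] + f[k−i]).
f[1] = 4
f[2] = 8  (first piece 1, then f[1]=4)
f[3] = 12  (first piece 1, then f[2]=8)
f[4] = 16  (first piece 1, then f[3]=12)
f[5] = 20  (first piece 1, then f[4]=16)
f[6] = 24  (first piece 1, then f[5]=20)
f[7] = 28  (first piece 1, then f[6]=24)
f[8] = 51
f[9] = 55  (first piece 1, then f[8]=51)
f[10] = 59  (first piece 1, then f[9]=55)
f[11] = 63  (first piece 1, then f[10]=59)
f[12] = 67  (first piece 1, then f[11]=63)
f[13] = 71  (first piece 1, then f[12]=67)
One optimal cutting: 8 + 1 + 1 + 1 + 1 + 1 → $71.

71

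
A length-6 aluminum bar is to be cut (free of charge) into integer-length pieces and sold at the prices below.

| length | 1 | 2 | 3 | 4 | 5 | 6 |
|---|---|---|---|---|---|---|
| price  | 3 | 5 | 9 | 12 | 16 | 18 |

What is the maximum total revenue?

19

Let R[k] be the best obtainable value from length k. For each k, try every first piece i and keep the best of price[i] + R[k−i].
R[1] = 3
R[2] = max(3+3, 5+0) = 6
R[3] = max(3+6, 5+3, 9+0) = 9
R[4] = max(3+9, 5+6, 9+3, 12+0) = 12
R[5] = max(3+12, 5+9, 9+6, 12+3, 16+0) = 16
R[6] = max(3+16, 5+12, 9+9, 12+6, 16+3, 18+0) = 19
One optimal cutting: 5 + 1 → $16 + $3 = $19.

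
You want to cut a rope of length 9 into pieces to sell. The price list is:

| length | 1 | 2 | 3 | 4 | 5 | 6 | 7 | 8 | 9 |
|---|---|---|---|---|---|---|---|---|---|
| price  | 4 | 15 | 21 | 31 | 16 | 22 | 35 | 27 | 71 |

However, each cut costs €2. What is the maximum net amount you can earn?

Consider every possible first cut. net[k] is the best of p[i]+net[k−i] over all sellable i≤k, charging 2 whenever i<k.
net[1] = 4
net[2] = 15
net[3] = 21
net[4] = 31
net[5] = 34  (first piece 2, then net[3]=21)
net[6] = 44  (first piece 2, then net[4]=31)
net[7] = 50  (first piece 3, then net[4]=31)
net[8] = 60  (first piece 4, then net[4]=31)
net[9] = 71
Best is to make no cuts and sell whole for €71.

71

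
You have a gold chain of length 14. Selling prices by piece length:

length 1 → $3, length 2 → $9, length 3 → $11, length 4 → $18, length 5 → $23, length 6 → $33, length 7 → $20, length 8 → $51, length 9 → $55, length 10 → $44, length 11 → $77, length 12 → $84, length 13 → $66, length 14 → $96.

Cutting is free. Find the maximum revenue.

96

Consider every possible first cut. best[k] is the best of p[i]+best[k−i] over all sellable i≤k.
best[1] = 3
best[2] = 9
best[3] = 12  (first piece 1, then best[2]=9)
best[4] = 18  (first piece 2, then best[2]=9)
best[5] = 23
best[6] = 33
best[7] = 36  (first piece 1, then best[6]=33)
best[8] = 51
best[9] = 55
best[10] = 60  (first piece 2, then best[8]=51)
best[11] = 77
best[12] = 84
best[13] = 87  (first piece 1, then best[12]=84)
best[14] = 96
Best is to sell the whole 14-inch piece uncut for $96.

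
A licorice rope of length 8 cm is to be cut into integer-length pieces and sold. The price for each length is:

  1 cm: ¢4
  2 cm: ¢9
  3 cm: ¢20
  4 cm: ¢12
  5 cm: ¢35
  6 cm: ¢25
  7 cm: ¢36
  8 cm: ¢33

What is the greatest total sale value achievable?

Build r[k] bottom-up: r[k] = max over allowed piece i of (p[i] + r[k−i]).
r[1] = 4
r[2] = 9
r[3] = 20
r[4] = 24  (first piece 1, then r[3]=20)
r[5] = 35
r[6] = 40  (first piece 3, then r[3]=20)
r[7] = 44  (first piece 1, then r[6]=40)
r[8] = 55  (first piece 3, then r[5]=35)
One optimal cutting: 5 + 3 → ¢35 + ¢20 = ¢55.

55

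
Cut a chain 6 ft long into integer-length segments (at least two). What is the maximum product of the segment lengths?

Fill f[k] for k=2..6: at each k try every first piece i and multiply by the better of (k−i) uncut or f[k−i].
f[2] = 1·max(1,0) = 1·1 = 1
f[3] = max(1·2, 2·1) = 2
f[4] = max(1·3, 2·2, 3·1) = 4
f[5] = max(1·4, 2·3, 3·2, 4·1) = 6
f[6] = max(1·6, 2·4, 3·3, 4·2, 5·1) = 9
One optimal split: 3 + 3; product 3·3 = 9.

9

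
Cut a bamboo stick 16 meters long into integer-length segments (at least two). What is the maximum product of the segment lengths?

324

Define g[k] = max over 1≤i<k of i · max(k−i, g[k−i]); the inner max lets the remainder stay uncut if that's better.
g[2] = 1*max(1,0) = 1*1 = 1
g[3] = 1*max(2,1) = 1*2 = 2
g[4] = 2*max(2,1) = 2*2 = 4
g[5] = 2*max(3,2) = 2*3 = 6
g[6] = 3*max(3,2) = 3*3 = 9
g[7] = 2*max(5,6) = 2*6 = 12
g[8] = 2*max(6,9) = 2*9 = 18
g[9] = 3*max(6,9) = 3*9 = 27
g[10] = 2*max(8,18) = 2*18 = 36
g[11] = 2*max(9,27) = 2*27 = 54
g[12] = 3*max(9,27) = 3*27 = 81
g[13] = 2*max(11,54) = 2*54 = 108
g[14] = 2*max(12,81) = 2*81 = 162
g[15] = 3*max(12,81) = 3*81 = 243
g[16] = 2*max(14,162) = 2*162 = 324
One optimal split: 3 + 3 + 3 + 3 + 2 + 2; product 3*3*3*3*2*2 = 324.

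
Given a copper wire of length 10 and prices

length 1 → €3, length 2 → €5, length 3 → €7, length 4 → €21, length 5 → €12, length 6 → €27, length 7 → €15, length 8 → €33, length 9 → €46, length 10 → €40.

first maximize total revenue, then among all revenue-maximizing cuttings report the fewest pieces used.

2

Let r[k] be the best obtainable value from length k. For each k, try every first piece i and keep the best of price[i] + r[k−i].
r[1] = 3
r[2] = 6  (first piece 1, then r[1]=3)
r[3] = 9  (first piece 1, then r[2]=6)
r[4] = 21
r[5] = 24  (first piece 1, then r[4]=21)
r[6] = 27  (first piece 1, then r[5]=24)
r[7] = 30  (first piece 1, then r[6]=27)
r[8] = 42  (first piece 4, then r[4]=21)
r[9] = 46
r[10] = 49  (first piece 1, then r[9]=46)
Maximum revenue is €49.
Now minimize piece count subject to staying optimal: for each k, pieces[k] = 1 + min over i with p[i]+r[k−i]=r[k] of pieces[k−i].
pieces[7] = 2
pieces[8] = 2
pieces[9] = 1
pieces[10] = 2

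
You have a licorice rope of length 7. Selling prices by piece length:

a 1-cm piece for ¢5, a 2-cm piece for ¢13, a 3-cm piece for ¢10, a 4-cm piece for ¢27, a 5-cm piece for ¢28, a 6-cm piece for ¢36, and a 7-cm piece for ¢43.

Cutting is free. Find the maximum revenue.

Build r[k] bottom-up: r[k] = max over allowed piece i of (p[i] + r[k−i]).
r[1] = 5
r[2] = 13
r[3] = 18  (first piece 1, then r[2]=13)
r[4] = 27
r[5] = 32  (first piece 1, then r[4]=27)
r[6] = 40  (first piece 2, then r[4]=27)
r[7] = 45  (first piece 1, then r[6]=40)
One optimal cutting: 4 + 2 + 1 → ¢27 + ¢13 + ¢5 = ¢45.

45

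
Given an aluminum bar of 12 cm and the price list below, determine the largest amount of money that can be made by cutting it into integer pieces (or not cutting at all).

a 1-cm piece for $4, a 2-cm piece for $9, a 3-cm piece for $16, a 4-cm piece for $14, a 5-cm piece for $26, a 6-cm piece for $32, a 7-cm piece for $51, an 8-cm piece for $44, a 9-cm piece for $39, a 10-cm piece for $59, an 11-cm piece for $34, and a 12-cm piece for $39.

Let best[k] be the best obtainable value from length k. For each k, try every first piece i and keep the best of price[i] + best[k−i].
best[1] = 4
best[2] = 9
best[3] = 16
best[4] = 20  (first piece 1, then best[3]=16)
best[5] = 26
best[6] = 32  (first piece 3, then best[3]=16)
best[7] = 51
best[8] = 55  (first piece 1, then best[7]=51)
best[9] = 60  (first piece 2, then best[7]=51)
best[10] = 67  (first piece 3, then best[7]=51)
best[11] = 71  (first piece 1, then best[10]=67)
best[12] = 77  (first piece 5, then best[7]=51)
One optimal cutting: 7 + 5 → $51 + $26 = $77.

77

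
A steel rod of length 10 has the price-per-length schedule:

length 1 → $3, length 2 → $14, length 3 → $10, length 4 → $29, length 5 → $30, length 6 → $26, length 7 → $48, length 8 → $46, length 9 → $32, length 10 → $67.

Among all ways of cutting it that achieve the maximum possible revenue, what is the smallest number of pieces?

3

Let r[k] be the best obtainable value from length k. For each k, try every first piece i and keep the best of price[i] + r[k−i].
r[1] = 3
r[2] = max(3+3, 14+0) = 14
r[3] = max(3+14, 14+3, 10+0) = 17
r[4] = max(3+17, 14+14, 10+3, 29+0) = 29
r[5] = max(3+29, 14+17, 10+14, 29+3, 30+0) = 32
r[6] = max(3+32, 14+29, 10+17, 29+14, 30+3, 26+0) = 43
r[7] = max(3+43, 14+32, 10+29, …, 26+3, 48+0) = 48
r[8] = max(3+48, 14+43, 10+32, …, 48+3, 46+0) = 58
r[9] = max(3+58, 14+48, 10+43, …, 46+3, 32+0) = 62
r[10] = max(3+62, 14+58, 10+48, …, 32+3, 67+0) = 72
Maximum revenue is $72.
Now minimize piece count subject to staying optimal: for each k, pieces[k] = 1 + min over i with p[i]+r[k−i]=r[k] of pieces[k−i].
pieces[7] = 1
pieces[8] = 2
pieces[9] = 2
pieces[10] = 3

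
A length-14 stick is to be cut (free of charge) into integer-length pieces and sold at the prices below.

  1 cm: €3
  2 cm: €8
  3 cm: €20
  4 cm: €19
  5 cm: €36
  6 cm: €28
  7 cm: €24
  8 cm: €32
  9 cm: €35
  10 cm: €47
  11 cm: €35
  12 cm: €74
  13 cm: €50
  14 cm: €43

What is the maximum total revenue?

96

Build best[k] bottom-up: best[k] = max over allowed piece i of (p[i] + best[k−i]).
best[1] = 3
best[2] = max(3+3, 8+0) = 8
best[3] = max(3+8, 8+3, 20+0) = 20
best[4] = max(3+20, 8+8, 20+3, 19+0) = 23
best[5] = max(3+23, 8+20, 20+8, 19+3, 36+0) = 36
best[6] = max(3+36, 8+23, 20+20, 19+8, 36+3, 28+0) = 40
best[7] = max(3+40, 8+36, 20+23, …, 28+3, 24+0) = 44
best[8] = max(3+44, 8+40, 20+36, …, 24+3, 32+0) = 56
best[9] = max(3+56, 8+44, 20+40, …, 32+3, 35+0) = 60
best[10] = max(3+60, 8+56, 20+44, …, 35+3, 47+0) = 72
best[11] = max(3+72, 8+60, 20+56, …, 47+3, 35+0) = 76
best[12] = max(3+76, 8+72, 20+60, …, 35+3, 74+0) = 80
best[13] = max(3+80, 8+76, 20+72, …, 74+3, 50+0) = 92
best[14] = max(3+92, 8+80, 20+76, …, 50+3, 43+0) = 96
One optimal cutting: 5 + 3 + 3 + 3 → €36 + €20 + €20 + €20 = €96.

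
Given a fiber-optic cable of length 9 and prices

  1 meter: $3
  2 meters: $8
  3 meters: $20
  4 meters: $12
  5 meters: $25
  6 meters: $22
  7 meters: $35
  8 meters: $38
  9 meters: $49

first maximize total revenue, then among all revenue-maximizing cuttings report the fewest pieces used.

Let r[k] be the best obtainable value from length k. For each k, try every first piece i and keep the best of price[i] + r[k−i].
r[1] = 3
r[2] = max(3+3, 8+0) = 8
r[3] = max(3+8, 8+3, 20+0) = 20
r[4] = max(3+20, 8+8, 20+3, 12+0) = 23
r[5] = max(3+23, 8+20, 20+8, 12+3, 25+0) = 28
r[6] = max(3+28, 8+23, 20+20, 12+8, 25+3, 22+0) = 40
r[7] = max(3+40, 8+28, 20+23, …, 22+3, 35+0) = 43
r[8] = max(3+43, 8+40, 20+28, …, 35+3, 38+0) = 48
r[9] = max(3+48, 8+43, 20+40, …, 38+3, 49+0) = 60
Maximum revenue is $60.
Now minimize piece count subject to staying optimal: for each k, pieces[k] = 1 + min over i with p[i]+r[k−i]=r[k] of pieces[k−i].
pieces[6] = 2
pieces[7] = 3
pieces[8] = 3
pieces[9] = 3

3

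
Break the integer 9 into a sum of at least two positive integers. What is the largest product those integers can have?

Define g[k] = max over 1≤i<k of i · max(k−i, g[k−i]); the inner max lets the remainder stay uncut if that's better.
g[2] = 1×max(1,0) = 1×1 = 1
g[3] = max(1×2, 2×1) = 2
g[4] = max(1×3, 2×2, 3×1) = 4
g[5] = max(1×4, 2×3, 3×2, 4×1) = 6
g[6] = max(1×6, 2×4, 3×3, 4×2, 5×1) = 9
g[7] = max(1×9, 2×6, 3×4, 4×3, 5×2, 6×1) = 12
g[8] = max(1×12, 2×9, 3×6, …, 6×2, 7×1) = 18
g[9] = max(1×18, 2×12, 3×9, …, 7×2, 8×1) = 27
One optimal split: 3 + 3 + 3; product 3×3×3 = 27.

27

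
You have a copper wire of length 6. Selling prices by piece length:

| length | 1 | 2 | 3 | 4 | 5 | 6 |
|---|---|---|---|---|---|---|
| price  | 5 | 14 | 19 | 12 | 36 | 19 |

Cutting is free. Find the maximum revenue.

42

Let best[k] be the best obtainable value from length k. For each k, try every first piece i and keep the best of price[i] + best[k−i].
best[1] = 5
best[2] = max(5+5, 14+0) = 14
best[3] = max(5+14, 14+5, 19+0) = 19
best[4] = max(5+19, 14+14, 19+5, 12+0) = 28
best[5] = max(5+28, 14+19, 19+14, 12+5, 36+0) = 36
best[6] = max(5+36, 14+28, 19+19, 12+14, 36+5, 19+0) = 42
One optimal cutting: 2 + 2 + 2 → €14 + €14 + €14 = €42.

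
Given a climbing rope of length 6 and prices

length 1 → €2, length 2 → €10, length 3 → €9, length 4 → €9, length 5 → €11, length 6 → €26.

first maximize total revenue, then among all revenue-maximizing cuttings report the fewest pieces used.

Build r[k] bottom-up: r[k] = max over allowed piece i of (p[i] + r[k−i]).
r[1] = 2
r[2] = max(2+2, 10+0) = 10
r[3] = max(2+10, 10+2, 9+0) = 12
r[4] = max(2+12, 10+10, 9+2, 9+0) = 20
r[5] = max(2+20, 10+12, 9+10, 9+2, 11+0) = 22
r[6] = max(2+22, 10+20, 9+12, 9+10, 11+2, 26+0) = 30
Maximum revenue is €30.
Now minimize piece count subject to staying optimal: for each k, pieces[k] = 1 + min over i with p[i]+r[k−i]=r[k] of pieces[k−i].
pieces[3] = 2
pieces[4] = 2
pieces[5] = 3
pieces[6] = 3

3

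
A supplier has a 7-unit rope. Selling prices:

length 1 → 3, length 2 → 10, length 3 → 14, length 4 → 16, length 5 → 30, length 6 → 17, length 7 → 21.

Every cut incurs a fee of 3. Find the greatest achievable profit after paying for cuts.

37

Build v[k] bottom-up: v[k] = max over allowed piece i of (p[i] + v[k−i]) − 3 per cut.
v[1] = 3
v[2] = 10
v[3] = 14
v[4] = 17  (first piece 2, then v[2]=10)
v[5] = 30
v[6] = 30  (first piece 1, then v[5]=30)
v[7] = 37  (first piece 2, then v[5]=30)
One optimal plan: pieces 5 + 2 (1 cut) → 40 − 3 = 37.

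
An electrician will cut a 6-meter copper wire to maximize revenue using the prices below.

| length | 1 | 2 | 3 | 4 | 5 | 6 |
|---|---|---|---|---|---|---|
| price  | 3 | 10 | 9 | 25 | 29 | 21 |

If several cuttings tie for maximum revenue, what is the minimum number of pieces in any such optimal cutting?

Let r[k] be the best obtainable value from length k. For each k, try every first piece i and keep the best of price[i] + r[k−i].
r[1] = 3
r[2] = max(3+3, 10+0) = 10
r[3] = max(3+10, 10+3, 9+0) = 13
r[4] = max(3+13, 10+10, 9+3, 25+0) = 25
r[5] = max(3+25, 10+13, 9+10, 25+3, 29+0) = 29
r[6] = max(3+29, 10+25, 9+13, 25+10, 29+3, 21+0) = 35
Maximum revenue is €35.
Now minimize piece count subject to staying optimal: for each k, pieces[k] = 1 + min over i with p[i]+r[k−i]=r[k] of pieces[k−i].
pieces[3] = 2
pieces[4] = 1
pieces[5] = 1
pieces[6] = 2

2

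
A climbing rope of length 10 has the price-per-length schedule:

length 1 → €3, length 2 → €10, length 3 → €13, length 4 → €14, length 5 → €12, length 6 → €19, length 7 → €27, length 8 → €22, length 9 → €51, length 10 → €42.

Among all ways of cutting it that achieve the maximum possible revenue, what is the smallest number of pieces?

2

Let r[k] be the best obtainable value from length k. For each k, try every first piece i and keep the best of price[i] + r[k−i].
r[1] = 3
r[2] = 10
r[3] = 13  (first piece 1, then r[2]=10)
r[4] = 20  (first piece 2, then r[2]=10)
r[5] = 23  (first piece 1, then r[4]=20)
r[6] = 30  (first piece 2, then r[4]=20)
r[7] = 33  (first piece 1, then r[6]=30)
r[8] = 40  (first piece 2, then r[6]=30)
r[9] = 51
r[10] = 54  (first piece 1, then r[9]=51)
Maximum revenue is €54.
Now minimize piece count subject to staying optimal: for each k, pieces[k] = 1 + min over i with p[i]+r[k−i]=r[k] of pieces[k−i].
pieces[7] = 3
pieces[8] = 4
pieces[9] = 1
pieces[10] = 2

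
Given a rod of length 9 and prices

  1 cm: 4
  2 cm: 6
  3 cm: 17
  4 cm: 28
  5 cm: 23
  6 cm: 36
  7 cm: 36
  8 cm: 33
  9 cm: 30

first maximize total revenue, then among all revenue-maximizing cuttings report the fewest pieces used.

Let r[k] be the best obtainable value from length k. For each k, try every first piece i and keep the best of price[i] + r[k−i].
r[1] = 4
r[2] = max(4+4, 6+0) = 8
r[3] = max(4+8, 6+4, 17+0) = 17
r[4] = max(4+17, 6+8, 17+4, 28+0) = 28
r[5] = max(4+28, 6+17, 17+8, 28+4, 23+0) = 32
r[6] = max(4+32, 6+28, 17+17, 28+8, 23+4, 36+0) = 36
r[7] = max(4+36, 6+32, 17+28, …, 36+4, 36+0) = 45
r[8] = max(4+45, 6+36, 17+32, …, 36+4, 33+0) = 56
r[9] = max(4+56, 6+45, 17+36, …, 33+4, 30+0) = 60
Maximum revenue is 60.
Now minimize piece count subject to staying optimal: for each k, pieces[k] = 1 + min over i with p[i]+r[k−i]=r[k] of pieces[k−i].
pieces[6] = 1
pieces[7] = 2
pieces[8] = 2
pieces[9] = 3

3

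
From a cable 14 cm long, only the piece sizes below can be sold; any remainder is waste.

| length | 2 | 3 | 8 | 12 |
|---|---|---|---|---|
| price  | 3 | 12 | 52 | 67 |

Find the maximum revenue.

Let best[k] be the best obtainable value from length k. For each k, try every first piece i and keep the best of price[i] + best[k−i].
best[1] = 0
best[2] = 3
best[3] = 12
best[4] = 12
best[5] = 15  (first piece 2, then best[3]=12)
best[6] = 24  (first piece 3, then best[3]=12)
best[7] = 24
best[8] = 52
best[9] = 52
best[10] = 55  (first piece 2, then best[8]=52)
best[11] = 64  (first piece 3, then best[8]=52)
best[12] = 67
best[13] = 67
best[14] = 76  (first piece 3, then best[11]=64)
One optimal cutting: 8 + 3 + 3 → $76.

76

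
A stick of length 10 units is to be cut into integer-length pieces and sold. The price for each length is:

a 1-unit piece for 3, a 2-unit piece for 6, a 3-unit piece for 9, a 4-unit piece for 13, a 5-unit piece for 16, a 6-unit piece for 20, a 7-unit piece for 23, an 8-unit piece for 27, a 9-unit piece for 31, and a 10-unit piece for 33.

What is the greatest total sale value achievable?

34

Consider every possible first cut. v[k] is the best of p[i]+v[k−i] over all sellable i≤k.
v[1] = 3
v[2] = 6  (first piece 1, then v[1]=3)
v[3] = 9  (first piece 1, then v[2]=6)
v[4] = 13
v[5] = 16  (first piece 1, then v[4]=13)
v[6] = 20
v[7] = 23  (first piece 1, then v[6]=20)
v[8] = 27
v[9] = 31
v[10] = 34  (first piece 1, then v[9]=31)
One optimal cutting: 9 + 1 → 31 + 3 = 34.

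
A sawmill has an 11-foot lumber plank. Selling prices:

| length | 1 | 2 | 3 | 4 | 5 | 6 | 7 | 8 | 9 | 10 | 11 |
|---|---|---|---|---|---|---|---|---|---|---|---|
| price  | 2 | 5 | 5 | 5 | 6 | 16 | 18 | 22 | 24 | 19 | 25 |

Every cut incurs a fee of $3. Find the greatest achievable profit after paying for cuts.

26

Build v[k] bottom-up: v[k] = max over allowed piece i of (p[i] + v[k−i]) − 3 per cut.
v[1] = 2
v[2] = max(2+2-3, 5+0) = 5
v[3] = max(2+5-3, 5+2-3, 5+0) = 5
v[4] = max(2+5-3, 5+5-3, 5+2-3, 5+0) = 7
v[5] = max(2+7-3, 5+5-3, 5+5-3, 5+2-3, 6+0) = 7
v[6] = max(2+7-3, 5+7-3, 5+5-3, 5+5-3, 6+2-3, 16+0) = 16
v[7] = max(2+16-3, 5+7-3, 5+7-3, …, 16+2-3, 18+0) = 18
v[8] = max(2+18-3, 5+16-3, 5+7-3, …, 18+2-3, 22+0) = 22
v[9] = max(2+22-3, 5+18-3, 5+16-3, …, 22+2-3, 24+0) = 24
v[10] = max(2+24-3, 5+22-3, 5+18-3, …, 24+2-3, 19+0) = 24
v[11] = max(2+24-3, 5+24-3, 5+22-3, …, 19+2-3, 25+0) = 26
One optimal plan: pieces 9 + 2 (1 cut) → $29 − $3 = $26.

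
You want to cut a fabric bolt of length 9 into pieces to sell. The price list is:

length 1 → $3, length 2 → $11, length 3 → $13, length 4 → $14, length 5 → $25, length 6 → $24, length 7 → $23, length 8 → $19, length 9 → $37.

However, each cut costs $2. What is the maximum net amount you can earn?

Build v[k] bottom-up: v[k] = max over allowed piece i of (p[i] + v[k−i]) − 2 per cut.
v[1] = 3
v[2] = max(3+3-2, 11+0) = 11
v[3] = max(3+11-2, 11+3-2, 13+0) = 13
v[4] = max(3+13-2, 11+11-2, 13+3-2, 14+0) = 20
v[5] = max(3+20-2, 11+13-2, 13+11-2, 14+3-2, 25+0) = 25
v[6] = max(3+25-2, 11+20-2, 13+13-2, 14+11-2, 25+3-2, 24+0) = 29
v[7] = max(3+29-2, 11+25-2, 13+20-2, …, 24+3-2, 23+0) = 34
v[8] = max(3+34-2, 11+29-2, 13+25-2, …, 23+3-2, 19+0) = 38
v[9] = max(3+38-2, 11+34-2, 13+29-2, …, 19+3-2, 37+0) = 43
One optimal plan: pieces 5 + 2 + 2 (2 cuts) → $47 − $4 = $43.

43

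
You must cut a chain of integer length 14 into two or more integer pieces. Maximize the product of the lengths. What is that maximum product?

Define m[k] = max over 1≤i<k of i · max(k−i, m[k−i]); the inner max lets the remainder stay uncut if that's better.
m[2] = 1×max(1,0) = 1×1 = 1
m[3] = max(1×2, 2×1) = 2
m[4] = max(1×3, 2×2, 3×1) = 4
m[5] = max(1×4, 2×3, 3×2, 4×1) = 6
m[6] = max(1×6, 2×4, 3×3, 4×2, 5×1) = 9
m[7] = max(1×9, 2×6, 3×4, 4×3, 5×2, 6×1) = 12
m[8] = max(1×12, 2×9, 3×6, …, 6×2, 7×1) = 18
m[9] = max(1×18, 2×12, 3×9, …, 7×2, 8×1) = 27
m[10] = max(1×27, 2×18, 3×12, …, 8×2, 9×1) = 36
m[11] = max(1×36, 2×27, 3×18, …, 9×2, 10×1) = 54
m[12] = max(1×54, 2×36, 3×27, …, 10×2, 11×1) = 81
m[13] = max(1×81, 2×54, 3×36, …, 11×2, 12×1) = 108
m[14] = max(1×108, 2×81, 3×54, …, 12×2, 13×1) = 162
One optimal split: 3 + 3 + 3 + 3 + 2; product 3×3×3×3×2 = 162.

162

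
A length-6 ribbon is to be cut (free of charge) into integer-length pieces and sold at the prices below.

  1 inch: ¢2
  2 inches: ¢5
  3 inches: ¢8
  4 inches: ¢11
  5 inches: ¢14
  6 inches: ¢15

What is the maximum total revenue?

16

Build R[k] bottom-up: R[k] = max over allowed piece i of (p[i] + R[k−i]).
R[1] = 2
R[2] = 5
R[3] = 8
R[4] = 11
R[5] = 14
R[6] = 16  (first piece 1, then R[5]=14)
One optimal cutting: 5 + 1 → ¢14 + ¢2 = ¢16.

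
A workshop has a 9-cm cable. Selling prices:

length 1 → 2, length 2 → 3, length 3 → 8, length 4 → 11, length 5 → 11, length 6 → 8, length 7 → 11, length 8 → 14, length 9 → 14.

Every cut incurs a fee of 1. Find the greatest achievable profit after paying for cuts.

Let net[k] be the best obtainable value from length k. For each k, try every first piece i and keep the best of price[i] + net[k−i] minus the 1 cut fee when i<k.
net[1] = 2
net[2] = max(2+2-1, 3+0) = 3
net[3] = max(2+3-1, 3+2-1, 8+0) = 8
net[4] = max(2+8-1, 3+3-1, 8+2-1, 11+0) = 11
net[5] = max(2+11-1, 3+8-1, 8+3-1, 11+2-1, 11+0) = 12
net[6] = max(2+12-1, 3+11-1, 8+8-1, 11+3-1, 11+2-1, 8+0) = 15
net[7] = max(2+15-1, 3+12-1, 8+11-1, …, 8+2-1, 11+0) = 18
net[8] = max(2+18-1, 3+15-1, 8+12-1, …, 11+2-1, 14+0) = 21
net[9] = max(2+21-1, 3+18-1, 8+15-1, …, 14+2-1, 14+0) = 22
One optimal plan: pieces 4 + 4 + 1 (2 cuts) → 24 − 2 = 22.

22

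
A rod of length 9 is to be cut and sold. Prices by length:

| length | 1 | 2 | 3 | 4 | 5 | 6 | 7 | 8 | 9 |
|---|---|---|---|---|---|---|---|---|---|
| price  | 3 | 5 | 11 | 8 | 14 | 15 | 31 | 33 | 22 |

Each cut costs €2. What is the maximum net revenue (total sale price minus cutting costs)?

34

Consider every possible first cut. v[k] is the best of p[i]+v[k−i] over all sellable i≤k, charging 2 whenever i<k.
v[1] = 3
v[2] = max(3+3-2, 5+0) = 5
v[3] = max(3+5-2, 5+3-2, 11+0) = 11
v[4] = max(3+11-2, 5+5-2, 11+3-2, 8+0) = 12
v[5] = max(3+12-2, 5+11-2, 11+5-2, 8+3-2, 14+0) = 14
v[6] = max(3+14-2, 5+12-2, 11+11-2, 8+5-2, 14+3-2, 15+0) = 20
v[7] = max(3+20-2, 5+14-2, 11+12-2, …, 15+3-2, 31+0) = 31
v[8] = max(3+31-2, 5+20-2, 11+14-2, …, 31+3-2, 33+0) = 33
v[9] = max(3+33-2, 5+31-2, 11+20-2, …, 33+3-2, 22+0) = 34
One optimal plan: pieces 8 + 1 (1 cut) → €36 − €2 = €34.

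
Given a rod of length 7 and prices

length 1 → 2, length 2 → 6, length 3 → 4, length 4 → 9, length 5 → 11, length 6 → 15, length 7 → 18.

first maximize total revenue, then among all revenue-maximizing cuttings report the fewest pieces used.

4

Let r[k] be the best obtainable value from length k. For each k, try every first piece i and keep the best of price[i] + r[k−i].
r[1] = 2
r[2] = max(2+2, 6+0) = 6
r[3] = max(2+6, 6+2, 4+0) = 8
r[4] = max(2+8, 6+6, 4+2, 9+0) = 12
r[5] = max(2+12, 6+8, 4+6, 9+2, 11+0) = 14
r[6] = max(2+14, 6+12, 4+8, 9+6, 11+2, 15+0) = 18
r[7] = max(2+18, 6+14, 4+12, …, 15+2, 18+0) = 20
Maximum revenue is 20.
Now minimize piece count subject to staying optimal: for each k, pieces[k] = 1 + min over i with p[i]+r[k−i]=r[k] of pieces[k−i].
pieces[4] = 2
pieces[5] = 3
pieces[6] = 3
pieces[7] = 4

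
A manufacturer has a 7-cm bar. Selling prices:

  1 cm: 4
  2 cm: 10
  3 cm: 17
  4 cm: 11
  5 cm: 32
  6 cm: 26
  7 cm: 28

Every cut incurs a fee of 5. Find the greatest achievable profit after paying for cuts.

37

Let v[k] be the best obtainable value from length k. For each k, try every first piece i and keep the best of price[i] + v[k−i] minus the 5 cut fee when i<k.
v[1] = 4
v[2] = 10
v[3] = 17
v[4] = 16  (first piece 1, then v[3]=17)
v[5] = 32
v[6] = 31  (first piece 1, then v[5]=32)
v[7] = 37  (first piece 2, then v[5]=32)
One optimal plan: pieces 5 + 2 (1 cut) → 42 − 5 = 37.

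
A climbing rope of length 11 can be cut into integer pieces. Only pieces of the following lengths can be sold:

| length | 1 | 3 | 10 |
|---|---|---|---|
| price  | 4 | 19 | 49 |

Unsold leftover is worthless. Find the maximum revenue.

Build best[k] bottom-up: best[k] = max over allowed piece i of (p[i] + best[k−i]).
best[1] = 4
best[2] = 8  (first piece 1, then best[1]=4)
best[3] = 19
best[4] = 23  (first piece 1, then best[3]=19)
best[5] = 27  (first piece 1, then best[4]=23)
best[6] = 38  (first piece 3, then best[3]=19)
best[7] = 42  (first piece 1, then best[6]=38)
best[8] = 46  (first piece 1, then best[7]=42)
best[9] = 57  (first piece 3, then best[6]=38)
best[10] = 61  (first piece 1, then best[9]=57)
best[11] = 65  (first piece 1, then best[10]=61)
One optimal cutting: 3 + 3 + 3 + 1 + 1 → €65.

65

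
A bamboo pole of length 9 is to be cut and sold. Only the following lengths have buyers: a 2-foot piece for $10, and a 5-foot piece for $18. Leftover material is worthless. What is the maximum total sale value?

Consider every possible first cut. best[k] is the best of p[i]+best[k−i] over all sellable i≤k.
best[1] = 0
best[2] = 10
best[3] = 10
best[4] = 20  (first piece 2, then best[2]=10)
best[5] = 20
best[6] = 30  (first piece 2, then best[4]=20)
best[7] = 30
best[8] = 40  (first piece 2, then best[6]=30)
best[9] = 40
One optimal cutting: pieces 2 + 2 + 2 + 2 with 1 foot of scrap → $40.

40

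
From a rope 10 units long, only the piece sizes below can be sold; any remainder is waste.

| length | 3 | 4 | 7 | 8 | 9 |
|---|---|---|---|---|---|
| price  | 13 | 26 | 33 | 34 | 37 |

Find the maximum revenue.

Let best[k] be the best obtainable value from length k. For each k, try every first piece i and keep the best of price[i] + best[k−i].
best[1] = 0
best[2] = 0
best[3] = 13
best[4] = max(13+0, 26+0) = 26
best[5] = max(13+0, 26+0) = 26
best[6] = max(13+13, 26+0) = 26
best[7] = max(13+26, 26+13, 33+0) = 39
best[8] = max(13+26, 26+26, 33+0, 34+0) = 52
best[9] = max(13+26, 26+26, 33+0, 34+0, 37+0) = 52
best[10] = max(13+39, 26+26, 33+13, 34+0, 37+0) = 52
One optimal cutting: pieces 4 + 4 with 2 units of scrap → €52.

52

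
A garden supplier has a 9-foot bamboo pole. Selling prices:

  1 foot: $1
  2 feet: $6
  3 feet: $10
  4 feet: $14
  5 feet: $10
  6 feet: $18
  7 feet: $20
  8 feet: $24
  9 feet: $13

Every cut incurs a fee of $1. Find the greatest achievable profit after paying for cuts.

Build r[k] bottom-up: r[k] = max over allowed piece i of (p[i] + r[k−i]) − 1 per cut.
r[1] = 1
r[2] = max(1+1-1, 6+0) = 6
r[3] = max(1+6-1, 6+1-1, 10+0) = 10
r[4] = max(1+10-1, 6+6-1, 10+1-1, 14+0) = 14
r[5] = max(1+14-1, 6+10-1, 10+6-1, 14+1-1, 10+0) = 15
r[6] = max(1+15-1, 6+14-1, 10+10-1, 14+6-1, 10+1-1, 18+0) = 19
r[7] = max(1+19-1, 6+15-1, 10+14-1, …, 18+1-1, 20+0) = 23
r[8] = max(1+23-1, 6+19-1, 10+15-1, …, 20+1-1, 24+0) = 27
r[9] = max(1+27-1, 6+23-1, 10+19-1, …, 24+1-1, 13+0) = 28
One optimal plan: pieces 4 + 3 + 2 (2 cuts) → $30 − $2 = $28.

28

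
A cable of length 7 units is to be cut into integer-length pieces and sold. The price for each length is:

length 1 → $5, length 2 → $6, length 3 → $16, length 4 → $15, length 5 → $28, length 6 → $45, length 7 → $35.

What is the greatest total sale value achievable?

Let r[k] be the best obtainable value from length k. For each k, try every first piece i and keep the best of price[i] + r[k−i].
r[1] = 5
r[2] = max(5+5, 6+0) = 10
r[3] = max(5+10, 6+5, 16+0) = 16
r[4] = max(5+16, 6+10, 16+5, 15+0) = 21
r[5] = max(5+21, 6+16, 16+10, 15+5, 28+0) = 28
r[6] = max(5+28, 6+21, 16+16, 15+10, 28+5, 45+0) = 45
r[7] = max(5+45, 6+28, 16+21, …, 45+5, 35+0) = 50
One optimal cutting: 6 + 1 → $45 + $5 = $50.

50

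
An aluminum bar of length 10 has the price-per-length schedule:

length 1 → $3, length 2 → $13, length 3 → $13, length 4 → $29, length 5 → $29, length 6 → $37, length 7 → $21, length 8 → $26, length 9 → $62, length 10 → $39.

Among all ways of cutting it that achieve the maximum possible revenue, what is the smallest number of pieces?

Let r[k] be the best obtainable value from length k. For each k, try every first piece i and keep the best of price[i] + r[k−i].
r[1] = 3
r[2] = max(3+3, 13+0) = 13
r[3] = max(3+13, 13+3, 13+0) = 16
r[4] = max(3+16, 13+13, 13+3, 29+0) = 29
r[5] = max(3+29, 13+16, 13+13, 29+3, 29+0) = 32
r[6] = max(3+32, 13+29, 13+16, 29+13, 29+3, 37+0) = 42
r[7] = max(3+42, 13+32, 13+29, …, 37+3, 21+0) = 45
r[8] = max(3+45, 13+42, 13+32, …, 21+3, 26+0) = 58
r[9] = max(3+58, 13+45, 13+42, …, 26+3, 62+0) = 62
r[10] = max(3+62, 13+58, 13+45, …, 62+3, 39+0) = 71
Maximum revenue is $71.
Now minimize piece count subject to staying optimal: for each k, pieces[k] = 1 + min over i with p[i]+r[k−i]=r[k] of pieces[k−i].
pieces[7] = 3
pieces[8] = 2
pieces[9] = 1
pieces[10] = 3

3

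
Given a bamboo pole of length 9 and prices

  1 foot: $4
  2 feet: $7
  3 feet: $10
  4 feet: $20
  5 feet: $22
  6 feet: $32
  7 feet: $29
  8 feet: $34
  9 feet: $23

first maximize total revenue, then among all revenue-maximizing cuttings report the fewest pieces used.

Consider every possible first cut. r[k] is the best of p[i]+r[k−i] over all sellable i≤k.
r[1] = 4
r[2] = 8  (first piece 1, then r[1]=4)
r[3] = 12  (first piece 1, then r[2]=8)
r[4] = 20
r[5] = 24  (first piece 1, then r[4]=20)
r[6] = 32
r[7] = 36  (first piece 1, then r[6]=32)
r[8] = 40  (first piece 1, then r[7]=36)
r[9] = 44  (first piece 1, then r[8]=40)
Maximum revenue is $44.
Now minimize piece count subject to staying optimal: for each k, pieces[k] = 1 + min over i with p[i]+r[k−i]=r[k] of pieces[k−i].
pieces[6] = 1
pieces[7] = 2
pieces[8] = 2
pieces[9] = 3

3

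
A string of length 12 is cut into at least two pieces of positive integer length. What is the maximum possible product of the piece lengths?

Fill m[k] for k=2..12: at each k try every first piece i and multiply by the better of (k−i) uncut or m[k−i].
m[2] = 1×max(1,0) = 1×1 = 1
m[3] = 1×max(2,1) = 1×2 = 2
m[4] = 2×max(2,1) = 2×2 = 4
m[5] = 2×max(3,2) = 2×3 = 6
m[6] = 3×max(3,2) = 3×3 = 9
m[7] = 2×max(5,6) = 2×6 = 12
m[8] = 2×max(6,9) = 2×9 = 18
m[9] = 3×max(6,9) = 3×9 = 27
m[10] = 2×max(8,18) = 2×18 = 36
m[11] = 2×max(9,27) = 2×27 = 54
m[12] = 3×max(9,27) = 3×27 = 81
One optimal split: 3 + 3 + 3 + 3; product 3×3×3×3 = 81.

81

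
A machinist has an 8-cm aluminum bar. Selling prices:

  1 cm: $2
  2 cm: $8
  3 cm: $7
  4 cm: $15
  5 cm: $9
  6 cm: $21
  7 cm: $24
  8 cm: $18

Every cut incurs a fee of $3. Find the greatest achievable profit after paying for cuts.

27

Build v[k] bottom-up: v[k] = max over allowed piece i of (p[i] + v[k−i]) − 3 per cut.
v[1] = 2
v[2] = max(2+2-3, 8+0) = 8
v[3] = max(2+8-3, 8+2-3, 7+0) = 7
v[4] = max(2+7-3, 8+8-3, 7+2-3, 15+0) = 15
v[5] = max(2+15-3, 8+7-3, 7+8-3, 15+2-3, 9+0) = 14
v[6] = max(2+14-3, 8+15-3, 7+7-3, 15+8-3, 9+2-3, 21+0) = 21
v[7] = max(2+21-3, 8+14-3, 7+15-3, …, 21+2-3, 24+0) = 24
v[8] = max(2+24-3, 8+21-3, 7+14-3, …, 24+2-3, 18+0) = 27
One optimal plan: pieces 4 + 4 (1 cut) → $30 − $3 = $27.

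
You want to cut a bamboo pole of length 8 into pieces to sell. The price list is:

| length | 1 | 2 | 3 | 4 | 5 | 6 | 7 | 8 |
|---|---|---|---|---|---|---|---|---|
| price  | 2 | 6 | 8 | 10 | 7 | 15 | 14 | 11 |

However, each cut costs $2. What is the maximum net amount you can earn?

19

Let r[k] be the best obtainable value from length k. For each k, try every first piece i and keep the best of price[i] + r[k−i] minus the 2 cut fee when i<k.
r[1] = 2
r[2] = 6
r[3] = 8
r[4] = 10  (first piece 2, then r[2]=6)
r[5] = 12  (first piece 2, then r[3]=8)
r[6] = 15
r[7] = 16  (first piece 2, then r[5]=12)
r[8] = 19  (first piece 2, then r[6]=15)
One optimal plan: pieces 6 + 2 (1 cut) → $21 − $2 = $19.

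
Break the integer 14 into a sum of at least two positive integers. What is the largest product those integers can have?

162

Let prod[k] be the best product for length k (with at least one cut). For each first piece i, the rest contributes max(k−i, prod[k−i]).
prod[2] = 1*max(1,0) = 1*1 = 1
prod[3] = max(1*2, 2*1) = 2
prod[4] = max(1*3, 2*2, 3*1) = 4
prod[5] = max(1*4, 2*3, 3*2, 4*1) = 6
prod[6] = max(1*6, 2*4, 3*3, 4*2, 5*1) = 9
prod[7] = max(1*9, 2*6, 3*4, 4*3, 5*2, 6*1) = 12
prod[8] = max(1*12, 2*9, 3*6, …, 6*2, 7*1) = 18
prod[9] = max(1*18, 2*12, 3*9, …, 7*2, 8*1) = 27
prod[10] = max(1*27, 2*18, 3*12, …, 8*2, 9*1) = 36
prod[11] = max(1*36, 2*27, 3*18, …, 9*2, 10*1) = 54
prod[12] = max(1*54, 2*36, 3*27, …, 10*2, 11*1) = 81
prod[13] = max(1*81, 2*54, 3*36, …, 11*2, 12*1) = 108
prod[14] = max(1*108, 2*81, 3*54, …, 12*2, 13*1) = 162
One optimal split: 3 + 3 + 3 + 3 + 2; product 3*3*3*3*2 = 162.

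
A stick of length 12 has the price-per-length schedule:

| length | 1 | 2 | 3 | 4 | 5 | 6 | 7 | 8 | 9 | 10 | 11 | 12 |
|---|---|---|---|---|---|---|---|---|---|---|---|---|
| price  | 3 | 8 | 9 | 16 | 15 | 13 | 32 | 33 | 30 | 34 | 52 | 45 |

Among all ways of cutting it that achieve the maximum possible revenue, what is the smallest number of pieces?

Let r[k] be the best obtainable value from length k. For each k, try every first piece i and keep the best of price[i] + r[k−i].
r[1] = 3
r[2] = max(3+3, 8+0) = 8
r[3] = max(3+8, 8+3, 9+0) = 11
r[4] = max(3+11, 8+8, 9+3, 16+0) = 16
r[5] = max(3+16, 8+11, 9+8, 16+3, 15+0) = 19
r[6] = max(3+19, 8+16, 9+11, 16+8, 15+3, 13+0) = 24
r[7] = max(3+24, 8+19, 9+16, …, 13+3, 32+0) = 32
r[8] = max(3+32, 8+24, 9+19, …, 32+3, 33+0) = 35
r[9] = max(3+35, 8+32, 9+24, …, 33+3, 30+0) = 40
r[10] = max(3+40, 8+35, 9+32, …, 30+3, 34+0) = 43
r[11] = max(3+43, 8+40, 9+35, …, 34+3, 52+0) = 52
r[12] = max(3+52, 8+43, 9+40, …, 52+3, 45+0) = 55
Maximum revenue is 55.
Now minimize piece count subject to staying optimal: for each k, pieces[k] = 1 + min over i with p[i]+r[k−i]=r[k] of pieces[k−i].
pieces[9] = 2
pieces[10] = 3
pieces[11] = 1
pieces[12] = 2

2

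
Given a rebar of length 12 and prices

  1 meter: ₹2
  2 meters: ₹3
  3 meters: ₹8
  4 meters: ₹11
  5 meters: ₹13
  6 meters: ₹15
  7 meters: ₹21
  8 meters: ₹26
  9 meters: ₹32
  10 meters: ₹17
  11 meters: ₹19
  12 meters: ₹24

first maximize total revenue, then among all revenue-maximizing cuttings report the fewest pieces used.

2

Consider every possible first cut. r[k] is the best of p[i]+r[k−i] over all sellable i≤k.
r[1] = 2
r[2] = max(2+2, 3+0) = 4
r[3] = max(2+4, 3+2, 8+0) = 8
r[4] = max(2+8, 3+4, 8+2, 11+0) = 11
r[5] = max(2+11, 3+8, 8+4, 11+2, 13+0) = 13
r[6] = max(2+13, 3+11, 8+8, 11+4, 13+2, 15+0) = 16
r[7] = max(2+16, 3+13, 8+11, …, 15+2, 21+0) = 21
r[8] = max(2+21, 3+16, 8+13, …, 21+2, 26+0) = 26
r[9] = max(2+26, 3+21, 8+16, …, 26+2, 32+0) = 32
r[10] = max(2+32, 3+26, 8+21, …, 32+2, 17+0) = 34
r[11] = max(2+34, 3+32, 8+26, …, 17+2, 19+0) = 36
r[12] = max(2+36, 3+34, 8+32, …, 19+2, 24+0) = 40
Maximum revenue is ₹40.
Now minimize piece count subject to staying optimal: for each k, pieces[k] = 1 + min over i with p[i]+r[k−i]=r[k] of pieces[k−i].
pieces[9] = 1
pieces[10] = 2
pieces[11] = 3
pieces[12] = 2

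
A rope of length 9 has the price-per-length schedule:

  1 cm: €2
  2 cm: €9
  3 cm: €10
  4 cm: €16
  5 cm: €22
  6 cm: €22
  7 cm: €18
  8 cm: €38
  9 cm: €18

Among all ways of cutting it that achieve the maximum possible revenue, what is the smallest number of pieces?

2

Let r[k] be the best obtainable value from length k. For each k, try every first piece i and keep the best of price[i] + r[k−i].
r[1] = 2
r[2] = max(2+2, 9+0) = 9
r[3] = max(2+9, 9+2, 10+0) = 11
r[4] = max(2+11, 9+9, 10+2, 16+0) = 18
r[5] = max(2+18, 9+11, 10+9, 16+2, 22+0) = 22
r[6] = max(2+22, 9+18, 10+11, 16+9, 22+2, 22+0) = 27
r[7] = max(2+27, 9+22, 10+18, …, 22+2, 18+0) = 31
r[8] = max(2+31, 9+27, 10+22, …, 18+2, 38+0) = 38
r[9] = max(2+38, 9+31, 10+27, …, 38+2, 18+0) = 40
Maximum revenue is €40.
Now minimize piece count subject to staying optimal: for each k, pieces[k] = 1 + min over i with p[i]+r[k−i]=r[k] of pieces[k−i].
pieces[6] = 3
pieces[7] = 2
pieces[8] = 1
pieces[9] = 2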